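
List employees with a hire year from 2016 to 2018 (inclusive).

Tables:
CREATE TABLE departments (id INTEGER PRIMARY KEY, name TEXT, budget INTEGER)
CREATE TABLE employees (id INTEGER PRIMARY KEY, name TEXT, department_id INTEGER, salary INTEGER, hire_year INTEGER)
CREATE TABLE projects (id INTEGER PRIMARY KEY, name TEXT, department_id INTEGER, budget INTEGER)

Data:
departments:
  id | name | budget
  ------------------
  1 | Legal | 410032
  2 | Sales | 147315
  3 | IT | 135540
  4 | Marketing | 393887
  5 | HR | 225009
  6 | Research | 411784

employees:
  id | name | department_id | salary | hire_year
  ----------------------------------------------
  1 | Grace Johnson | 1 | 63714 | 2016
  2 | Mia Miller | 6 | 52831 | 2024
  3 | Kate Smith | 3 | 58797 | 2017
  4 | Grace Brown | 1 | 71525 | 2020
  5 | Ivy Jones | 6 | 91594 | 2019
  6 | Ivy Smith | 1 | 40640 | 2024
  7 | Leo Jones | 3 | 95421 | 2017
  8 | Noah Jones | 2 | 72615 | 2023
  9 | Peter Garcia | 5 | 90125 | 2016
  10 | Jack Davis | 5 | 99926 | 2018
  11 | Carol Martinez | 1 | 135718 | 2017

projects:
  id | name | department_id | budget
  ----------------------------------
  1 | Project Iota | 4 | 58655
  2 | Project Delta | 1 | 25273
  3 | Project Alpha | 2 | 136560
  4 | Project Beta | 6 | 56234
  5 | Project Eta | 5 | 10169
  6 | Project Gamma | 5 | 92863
SELECT name, hire_year FROM employees WHERE hire_year BETWEEN 2016 AND 2018

Execution result:
name | hire_year
Grace Johnson | 2016
Kate Smith | 2017
Leo Jones | 2017
Peter Garcia | 2016
Jack Davis | 2018
Carol Martinez | 2017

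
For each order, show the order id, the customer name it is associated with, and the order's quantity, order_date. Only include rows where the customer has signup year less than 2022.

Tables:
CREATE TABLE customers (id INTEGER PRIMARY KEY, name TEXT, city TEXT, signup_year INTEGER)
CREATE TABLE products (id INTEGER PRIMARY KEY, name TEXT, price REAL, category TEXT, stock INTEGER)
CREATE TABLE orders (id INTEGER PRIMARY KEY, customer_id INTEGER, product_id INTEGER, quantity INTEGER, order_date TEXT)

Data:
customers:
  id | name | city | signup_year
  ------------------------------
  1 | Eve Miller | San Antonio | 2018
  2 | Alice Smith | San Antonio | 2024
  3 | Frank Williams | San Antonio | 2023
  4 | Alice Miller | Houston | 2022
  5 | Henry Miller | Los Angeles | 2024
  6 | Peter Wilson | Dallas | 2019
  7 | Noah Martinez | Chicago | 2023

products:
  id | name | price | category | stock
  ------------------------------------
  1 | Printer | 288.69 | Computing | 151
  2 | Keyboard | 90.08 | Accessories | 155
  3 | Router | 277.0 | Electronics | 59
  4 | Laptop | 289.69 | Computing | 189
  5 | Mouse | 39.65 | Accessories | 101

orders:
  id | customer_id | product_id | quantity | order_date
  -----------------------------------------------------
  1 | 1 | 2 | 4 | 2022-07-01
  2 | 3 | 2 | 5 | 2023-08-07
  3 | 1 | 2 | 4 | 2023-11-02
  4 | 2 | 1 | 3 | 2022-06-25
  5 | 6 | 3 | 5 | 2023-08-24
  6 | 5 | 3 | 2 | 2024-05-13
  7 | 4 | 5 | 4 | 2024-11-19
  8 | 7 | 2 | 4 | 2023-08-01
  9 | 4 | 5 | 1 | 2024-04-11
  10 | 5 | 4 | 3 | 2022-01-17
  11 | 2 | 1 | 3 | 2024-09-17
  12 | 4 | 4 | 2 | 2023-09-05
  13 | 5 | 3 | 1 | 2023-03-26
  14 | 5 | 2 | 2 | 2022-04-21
SELECT c.id, p.name AS customer, c.quantity, c.order_date FROM orders c JOIN customers p ON c.customer_id = p.id WHERE p.signup_year < 2022

Execution result:
id | customer | quantity | order_date
1 | Eve Miller | 4 | 2022-07-01
3 | Eve Miller | 4 | 2023-11-02
5 | Peter Wilson | 5 | 2023-08-24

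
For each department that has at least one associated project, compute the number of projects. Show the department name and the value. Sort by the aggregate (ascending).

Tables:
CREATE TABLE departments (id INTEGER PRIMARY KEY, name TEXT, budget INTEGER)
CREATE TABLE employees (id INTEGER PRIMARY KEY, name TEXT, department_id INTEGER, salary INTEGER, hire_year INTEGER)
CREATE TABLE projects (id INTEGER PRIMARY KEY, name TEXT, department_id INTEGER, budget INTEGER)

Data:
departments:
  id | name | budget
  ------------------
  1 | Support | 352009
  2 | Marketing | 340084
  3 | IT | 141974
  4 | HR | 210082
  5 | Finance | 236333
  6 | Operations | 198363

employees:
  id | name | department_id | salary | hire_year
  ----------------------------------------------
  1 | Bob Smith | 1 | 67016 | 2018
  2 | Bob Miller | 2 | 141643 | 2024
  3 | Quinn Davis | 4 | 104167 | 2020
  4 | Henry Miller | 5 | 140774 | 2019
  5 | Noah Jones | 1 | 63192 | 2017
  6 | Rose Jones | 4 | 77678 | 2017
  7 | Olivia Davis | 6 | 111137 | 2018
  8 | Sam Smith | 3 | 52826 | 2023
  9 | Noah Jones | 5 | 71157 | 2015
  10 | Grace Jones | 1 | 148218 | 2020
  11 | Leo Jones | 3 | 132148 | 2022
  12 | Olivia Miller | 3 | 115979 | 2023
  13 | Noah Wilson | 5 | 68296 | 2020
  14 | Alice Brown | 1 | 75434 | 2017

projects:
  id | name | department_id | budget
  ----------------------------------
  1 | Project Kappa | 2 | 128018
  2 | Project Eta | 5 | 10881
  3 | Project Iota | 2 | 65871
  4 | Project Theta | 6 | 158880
SELECT p.name, COUNT(*) AS n FROM projects c JOIN departments p ON c.department_id = p.id GROUP BY p.id, p.name ORDER BY n ASC

Execution result:
name | n
Finance | 1
Operations | 1
Marketing | 2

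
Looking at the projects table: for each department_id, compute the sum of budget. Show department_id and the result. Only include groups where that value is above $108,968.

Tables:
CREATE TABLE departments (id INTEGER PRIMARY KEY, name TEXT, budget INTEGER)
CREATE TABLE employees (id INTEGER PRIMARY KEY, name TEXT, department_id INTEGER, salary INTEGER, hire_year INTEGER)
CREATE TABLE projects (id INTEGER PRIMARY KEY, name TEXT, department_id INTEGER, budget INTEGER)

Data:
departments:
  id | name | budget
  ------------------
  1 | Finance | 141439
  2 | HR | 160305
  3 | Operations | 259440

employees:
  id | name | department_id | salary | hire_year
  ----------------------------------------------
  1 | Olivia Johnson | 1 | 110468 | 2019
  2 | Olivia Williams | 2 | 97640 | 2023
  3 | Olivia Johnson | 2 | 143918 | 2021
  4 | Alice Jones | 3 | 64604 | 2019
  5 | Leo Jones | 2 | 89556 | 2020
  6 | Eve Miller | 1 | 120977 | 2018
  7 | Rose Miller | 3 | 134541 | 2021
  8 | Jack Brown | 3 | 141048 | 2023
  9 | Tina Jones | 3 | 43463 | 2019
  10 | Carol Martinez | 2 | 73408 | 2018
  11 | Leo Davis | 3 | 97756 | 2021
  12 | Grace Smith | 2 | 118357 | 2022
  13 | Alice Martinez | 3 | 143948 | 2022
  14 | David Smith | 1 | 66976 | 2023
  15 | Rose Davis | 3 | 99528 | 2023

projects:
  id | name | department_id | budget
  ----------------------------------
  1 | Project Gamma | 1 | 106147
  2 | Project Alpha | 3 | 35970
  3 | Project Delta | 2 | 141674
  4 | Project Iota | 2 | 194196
SELECT department_id, SUM(budget) AS sum_budget FROM projects GROUP BY department_id HAVING SUM(budget) > 108968

Execution result:
department_id | sum_budget
2 | 335870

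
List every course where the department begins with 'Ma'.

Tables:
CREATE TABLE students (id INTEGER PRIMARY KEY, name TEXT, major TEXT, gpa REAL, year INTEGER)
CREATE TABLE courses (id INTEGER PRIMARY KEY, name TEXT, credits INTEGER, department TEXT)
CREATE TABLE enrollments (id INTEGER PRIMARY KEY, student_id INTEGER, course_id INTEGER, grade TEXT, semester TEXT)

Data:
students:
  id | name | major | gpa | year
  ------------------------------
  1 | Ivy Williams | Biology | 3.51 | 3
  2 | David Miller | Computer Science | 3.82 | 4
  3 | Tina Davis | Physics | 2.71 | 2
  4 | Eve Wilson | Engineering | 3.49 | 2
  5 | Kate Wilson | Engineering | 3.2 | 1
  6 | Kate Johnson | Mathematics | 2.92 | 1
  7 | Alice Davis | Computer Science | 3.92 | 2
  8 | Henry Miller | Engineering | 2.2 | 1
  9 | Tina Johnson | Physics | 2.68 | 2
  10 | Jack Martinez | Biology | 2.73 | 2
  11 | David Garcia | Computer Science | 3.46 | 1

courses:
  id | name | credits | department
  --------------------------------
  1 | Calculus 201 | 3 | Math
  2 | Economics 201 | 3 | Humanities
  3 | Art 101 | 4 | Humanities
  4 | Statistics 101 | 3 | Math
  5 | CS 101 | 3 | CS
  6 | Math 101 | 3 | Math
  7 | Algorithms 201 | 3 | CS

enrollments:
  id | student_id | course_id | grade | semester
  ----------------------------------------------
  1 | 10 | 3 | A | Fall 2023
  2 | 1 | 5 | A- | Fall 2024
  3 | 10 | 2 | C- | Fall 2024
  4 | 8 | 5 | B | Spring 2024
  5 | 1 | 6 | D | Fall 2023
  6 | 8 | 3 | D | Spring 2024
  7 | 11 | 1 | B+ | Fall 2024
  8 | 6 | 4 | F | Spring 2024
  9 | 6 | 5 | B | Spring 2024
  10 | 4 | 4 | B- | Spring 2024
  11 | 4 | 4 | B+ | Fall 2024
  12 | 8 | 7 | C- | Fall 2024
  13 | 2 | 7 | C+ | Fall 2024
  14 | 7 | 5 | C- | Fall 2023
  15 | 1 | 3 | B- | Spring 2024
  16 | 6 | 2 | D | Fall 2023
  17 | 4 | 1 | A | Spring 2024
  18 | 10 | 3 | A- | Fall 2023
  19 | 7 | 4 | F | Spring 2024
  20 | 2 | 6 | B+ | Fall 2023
SELECT name, department FROM courses WHERE department LIKE 'Ma%'

Execution result:
name | department
Calculus 201 | Math
Statistics 101 | Math
Math 101 | Math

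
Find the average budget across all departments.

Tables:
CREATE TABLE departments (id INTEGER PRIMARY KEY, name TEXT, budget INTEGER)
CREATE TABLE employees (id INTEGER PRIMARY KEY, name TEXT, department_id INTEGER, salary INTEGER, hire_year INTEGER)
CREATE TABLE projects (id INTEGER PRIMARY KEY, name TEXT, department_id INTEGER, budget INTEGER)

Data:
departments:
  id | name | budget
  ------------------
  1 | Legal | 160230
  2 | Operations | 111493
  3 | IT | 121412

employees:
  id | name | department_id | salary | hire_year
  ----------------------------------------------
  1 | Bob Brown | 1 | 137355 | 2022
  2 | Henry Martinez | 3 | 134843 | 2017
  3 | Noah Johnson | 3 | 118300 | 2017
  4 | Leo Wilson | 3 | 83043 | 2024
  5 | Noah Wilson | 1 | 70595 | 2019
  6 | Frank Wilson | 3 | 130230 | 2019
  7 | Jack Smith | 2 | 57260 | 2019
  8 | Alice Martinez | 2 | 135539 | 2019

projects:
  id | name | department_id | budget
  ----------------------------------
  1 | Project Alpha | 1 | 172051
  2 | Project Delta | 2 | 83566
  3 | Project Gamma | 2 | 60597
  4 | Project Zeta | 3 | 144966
SELECT AVG(budget) FROM departments

Execution result:
131045.00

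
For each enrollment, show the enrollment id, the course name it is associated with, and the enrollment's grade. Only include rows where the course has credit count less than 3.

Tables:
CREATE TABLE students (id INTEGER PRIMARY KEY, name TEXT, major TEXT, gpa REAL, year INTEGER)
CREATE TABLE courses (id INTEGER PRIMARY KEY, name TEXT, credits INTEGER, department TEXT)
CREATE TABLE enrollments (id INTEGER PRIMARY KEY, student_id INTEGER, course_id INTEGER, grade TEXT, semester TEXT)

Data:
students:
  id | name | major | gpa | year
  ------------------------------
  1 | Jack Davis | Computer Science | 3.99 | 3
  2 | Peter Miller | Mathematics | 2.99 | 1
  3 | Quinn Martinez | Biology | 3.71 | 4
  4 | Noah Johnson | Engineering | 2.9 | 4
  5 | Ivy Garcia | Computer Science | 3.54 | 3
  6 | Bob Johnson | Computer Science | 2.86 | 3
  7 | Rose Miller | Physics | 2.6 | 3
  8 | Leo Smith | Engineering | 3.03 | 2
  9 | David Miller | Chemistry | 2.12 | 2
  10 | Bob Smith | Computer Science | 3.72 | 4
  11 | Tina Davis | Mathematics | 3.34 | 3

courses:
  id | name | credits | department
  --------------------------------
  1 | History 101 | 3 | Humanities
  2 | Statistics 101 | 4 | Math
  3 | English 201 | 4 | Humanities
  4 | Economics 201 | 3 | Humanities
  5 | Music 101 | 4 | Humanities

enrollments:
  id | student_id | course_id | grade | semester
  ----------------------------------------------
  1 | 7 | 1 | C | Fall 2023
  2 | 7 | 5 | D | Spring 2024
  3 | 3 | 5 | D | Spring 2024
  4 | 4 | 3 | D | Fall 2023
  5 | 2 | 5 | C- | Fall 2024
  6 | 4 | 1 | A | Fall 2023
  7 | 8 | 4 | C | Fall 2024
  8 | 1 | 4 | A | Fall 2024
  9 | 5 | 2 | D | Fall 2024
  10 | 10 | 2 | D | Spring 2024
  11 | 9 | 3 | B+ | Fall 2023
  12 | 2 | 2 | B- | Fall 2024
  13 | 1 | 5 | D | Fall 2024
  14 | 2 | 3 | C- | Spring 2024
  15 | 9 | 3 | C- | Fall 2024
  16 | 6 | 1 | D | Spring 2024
SELECT c.id, p.name AS course, c.grade FROM enrollments c JOIN courses p ON c.course_id = p.id WHERE p.credits < 3

Execution result:
(no rows)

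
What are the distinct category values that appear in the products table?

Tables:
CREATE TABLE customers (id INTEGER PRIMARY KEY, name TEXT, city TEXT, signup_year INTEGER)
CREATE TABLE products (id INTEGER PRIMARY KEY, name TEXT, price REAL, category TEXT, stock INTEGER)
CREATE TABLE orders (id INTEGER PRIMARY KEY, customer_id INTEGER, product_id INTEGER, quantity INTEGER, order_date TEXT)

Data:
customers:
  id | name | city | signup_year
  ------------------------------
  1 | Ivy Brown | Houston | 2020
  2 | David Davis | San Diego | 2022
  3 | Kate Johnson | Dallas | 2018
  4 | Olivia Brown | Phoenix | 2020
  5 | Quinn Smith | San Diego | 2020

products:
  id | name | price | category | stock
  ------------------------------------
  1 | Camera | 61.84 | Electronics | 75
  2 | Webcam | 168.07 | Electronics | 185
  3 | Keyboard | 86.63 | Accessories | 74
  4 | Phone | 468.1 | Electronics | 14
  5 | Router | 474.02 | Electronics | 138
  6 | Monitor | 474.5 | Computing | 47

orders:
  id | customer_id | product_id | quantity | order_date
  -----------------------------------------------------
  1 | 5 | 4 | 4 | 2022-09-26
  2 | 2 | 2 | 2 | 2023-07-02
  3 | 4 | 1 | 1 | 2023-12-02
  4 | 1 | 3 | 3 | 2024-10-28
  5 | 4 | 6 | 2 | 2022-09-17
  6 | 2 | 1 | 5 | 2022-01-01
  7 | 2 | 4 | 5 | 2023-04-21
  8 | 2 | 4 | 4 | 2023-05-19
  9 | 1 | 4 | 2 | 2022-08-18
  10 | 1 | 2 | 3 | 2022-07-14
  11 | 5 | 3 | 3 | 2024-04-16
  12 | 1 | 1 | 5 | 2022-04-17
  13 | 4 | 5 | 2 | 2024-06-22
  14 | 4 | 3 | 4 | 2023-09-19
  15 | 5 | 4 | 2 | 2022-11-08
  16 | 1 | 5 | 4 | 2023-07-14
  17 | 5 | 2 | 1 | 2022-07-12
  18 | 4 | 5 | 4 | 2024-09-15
SELECT DISTINCT category FROM products

Execution result:
category
Electronics
Accessories
Computing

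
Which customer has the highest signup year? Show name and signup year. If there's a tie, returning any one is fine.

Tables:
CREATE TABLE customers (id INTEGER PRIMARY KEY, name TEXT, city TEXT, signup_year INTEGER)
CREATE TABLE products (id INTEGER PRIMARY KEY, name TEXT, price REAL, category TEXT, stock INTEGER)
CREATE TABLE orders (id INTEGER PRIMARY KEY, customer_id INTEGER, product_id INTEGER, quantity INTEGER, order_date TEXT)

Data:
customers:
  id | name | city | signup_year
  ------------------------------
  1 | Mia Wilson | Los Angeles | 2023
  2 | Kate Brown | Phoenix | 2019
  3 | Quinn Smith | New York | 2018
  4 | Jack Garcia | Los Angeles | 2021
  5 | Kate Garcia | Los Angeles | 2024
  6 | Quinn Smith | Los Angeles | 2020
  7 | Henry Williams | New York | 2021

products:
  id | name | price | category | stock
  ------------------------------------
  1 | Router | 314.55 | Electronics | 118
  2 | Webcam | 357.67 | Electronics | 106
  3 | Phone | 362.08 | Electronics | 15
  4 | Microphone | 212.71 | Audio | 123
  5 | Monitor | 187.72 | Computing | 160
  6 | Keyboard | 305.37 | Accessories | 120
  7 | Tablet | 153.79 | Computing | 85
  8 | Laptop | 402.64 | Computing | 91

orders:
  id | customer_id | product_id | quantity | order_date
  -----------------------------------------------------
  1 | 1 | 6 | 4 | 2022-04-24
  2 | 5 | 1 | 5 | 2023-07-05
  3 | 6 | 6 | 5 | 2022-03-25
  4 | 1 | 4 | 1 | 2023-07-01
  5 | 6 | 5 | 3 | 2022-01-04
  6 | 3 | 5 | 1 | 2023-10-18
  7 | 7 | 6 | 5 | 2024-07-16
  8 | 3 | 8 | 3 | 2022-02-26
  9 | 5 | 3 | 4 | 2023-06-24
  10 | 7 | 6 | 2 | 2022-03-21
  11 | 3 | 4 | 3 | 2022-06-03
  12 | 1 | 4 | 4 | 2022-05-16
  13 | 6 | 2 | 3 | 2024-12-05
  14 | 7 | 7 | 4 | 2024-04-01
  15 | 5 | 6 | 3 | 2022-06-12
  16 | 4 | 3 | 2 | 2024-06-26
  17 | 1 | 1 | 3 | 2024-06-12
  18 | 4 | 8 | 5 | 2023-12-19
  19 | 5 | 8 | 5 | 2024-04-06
SELECT name, signup_year FROM customers ORDER BY signup_year DESC LIMIT 1

Execution result:
name | signup_year
Kate Garcia | 2024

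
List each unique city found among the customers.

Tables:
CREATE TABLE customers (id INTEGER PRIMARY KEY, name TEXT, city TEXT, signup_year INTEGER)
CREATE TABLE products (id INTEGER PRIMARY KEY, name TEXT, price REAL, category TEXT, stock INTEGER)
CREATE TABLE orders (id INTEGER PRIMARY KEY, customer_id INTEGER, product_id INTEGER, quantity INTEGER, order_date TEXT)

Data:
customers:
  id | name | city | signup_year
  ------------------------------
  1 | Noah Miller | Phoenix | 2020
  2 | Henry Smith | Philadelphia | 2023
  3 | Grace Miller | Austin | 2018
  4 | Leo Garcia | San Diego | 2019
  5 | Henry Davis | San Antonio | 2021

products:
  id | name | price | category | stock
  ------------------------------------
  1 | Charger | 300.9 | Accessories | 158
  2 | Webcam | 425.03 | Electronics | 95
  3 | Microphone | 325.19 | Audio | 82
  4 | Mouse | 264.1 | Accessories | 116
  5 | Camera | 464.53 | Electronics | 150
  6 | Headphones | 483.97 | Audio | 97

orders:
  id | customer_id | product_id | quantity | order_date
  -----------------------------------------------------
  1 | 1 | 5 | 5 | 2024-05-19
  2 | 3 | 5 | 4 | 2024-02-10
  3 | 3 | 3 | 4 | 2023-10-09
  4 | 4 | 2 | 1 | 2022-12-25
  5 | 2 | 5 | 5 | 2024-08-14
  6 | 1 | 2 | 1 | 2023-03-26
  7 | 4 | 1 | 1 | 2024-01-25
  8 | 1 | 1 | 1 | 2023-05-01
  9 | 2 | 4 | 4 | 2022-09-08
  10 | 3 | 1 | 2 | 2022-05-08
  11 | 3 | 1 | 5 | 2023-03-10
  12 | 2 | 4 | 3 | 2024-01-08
SELECT DISTINCT city FROM customers

Execution result:
city
Phoenix
Philadelphia
Austin
San Diego
San Antonio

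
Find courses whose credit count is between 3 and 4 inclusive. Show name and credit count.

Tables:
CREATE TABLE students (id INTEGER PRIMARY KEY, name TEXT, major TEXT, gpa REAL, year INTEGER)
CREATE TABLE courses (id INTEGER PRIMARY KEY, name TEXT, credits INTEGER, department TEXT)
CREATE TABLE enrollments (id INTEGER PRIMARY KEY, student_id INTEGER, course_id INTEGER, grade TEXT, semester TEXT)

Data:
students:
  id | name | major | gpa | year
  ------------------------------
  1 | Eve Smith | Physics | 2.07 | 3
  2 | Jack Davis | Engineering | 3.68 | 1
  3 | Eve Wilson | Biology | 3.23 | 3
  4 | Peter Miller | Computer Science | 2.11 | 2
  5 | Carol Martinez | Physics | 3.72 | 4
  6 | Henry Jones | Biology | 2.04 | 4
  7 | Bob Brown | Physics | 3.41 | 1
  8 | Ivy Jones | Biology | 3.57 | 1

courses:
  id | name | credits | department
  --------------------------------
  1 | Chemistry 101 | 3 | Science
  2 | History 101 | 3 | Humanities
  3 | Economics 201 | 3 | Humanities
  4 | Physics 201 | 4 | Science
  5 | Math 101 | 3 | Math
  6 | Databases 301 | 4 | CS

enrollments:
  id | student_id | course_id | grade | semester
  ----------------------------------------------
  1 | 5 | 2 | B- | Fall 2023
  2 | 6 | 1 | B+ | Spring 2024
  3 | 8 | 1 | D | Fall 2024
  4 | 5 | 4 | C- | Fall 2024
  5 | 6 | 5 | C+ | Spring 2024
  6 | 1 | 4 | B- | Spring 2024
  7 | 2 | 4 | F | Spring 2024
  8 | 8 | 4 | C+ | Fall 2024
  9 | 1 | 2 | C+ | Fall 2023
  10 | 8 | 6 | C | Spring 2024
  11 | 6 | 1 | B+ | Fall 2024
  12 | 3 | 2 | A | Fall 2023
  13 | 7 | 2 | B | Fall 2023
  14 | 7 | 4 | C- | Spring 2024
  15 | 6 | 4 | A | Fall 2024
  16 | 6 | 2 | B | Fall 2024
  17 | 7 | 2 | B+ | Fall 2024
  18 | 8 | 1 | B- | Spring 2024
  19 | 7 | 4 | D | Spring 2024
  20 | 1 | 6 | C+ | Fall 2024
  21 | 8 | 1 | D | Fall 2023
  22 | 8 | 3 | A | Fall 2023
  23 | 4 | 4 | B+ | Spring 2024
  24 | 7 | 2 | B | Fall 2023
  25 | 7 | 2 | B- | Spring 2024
SELECT name, credits FROM courses WHERE credits BETWEEN 3 AND 4

Execution result:
name | credits
Chemistry 101 | 3
History 101 | 3
Economics 201 | 3
Physics 201 | 4
Math 101 | 3
Databases 301 | 4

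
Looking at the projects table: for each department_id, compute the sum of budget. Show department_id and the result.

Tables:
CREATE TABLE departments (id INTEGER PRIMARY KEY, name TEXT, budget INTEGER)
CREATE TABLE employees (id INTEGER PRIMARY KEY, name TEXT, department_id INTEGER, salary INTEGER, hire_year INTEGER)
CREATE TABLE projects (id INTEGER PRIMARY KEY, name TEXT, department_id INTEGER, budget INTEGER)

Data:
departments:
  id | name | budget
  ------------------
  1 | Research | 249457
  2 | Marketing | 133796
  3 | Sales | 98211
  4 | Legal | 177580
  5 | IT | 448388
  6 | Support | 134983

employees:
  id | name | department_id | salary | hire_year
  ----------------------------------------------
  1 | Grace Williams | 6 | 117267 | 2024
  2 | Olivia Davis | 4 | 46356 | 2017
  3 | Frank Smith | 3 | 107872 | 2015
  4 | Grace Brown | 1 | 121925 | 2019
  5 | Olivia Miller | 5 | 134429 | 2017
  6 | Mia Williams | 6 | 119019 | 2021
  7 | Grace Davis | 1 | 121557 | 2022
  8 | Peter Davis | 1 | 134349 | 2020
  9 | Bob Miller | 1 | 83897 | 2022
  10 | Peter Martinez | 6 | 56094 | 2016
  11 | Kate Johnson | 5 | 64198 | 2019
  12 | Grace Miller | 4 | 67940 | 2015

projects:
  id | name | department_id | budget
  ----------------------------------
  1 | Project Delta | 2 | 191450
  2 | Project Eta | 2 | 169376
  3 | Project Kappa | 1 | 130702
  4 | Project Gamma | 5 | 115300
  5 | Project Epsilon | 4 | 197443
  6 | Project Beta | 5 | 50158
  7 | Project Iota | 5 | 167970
SELECT department_id, SUM(budget) AS sum_budget FROM projects GROUP BY department_id

Execution result:
department_id | sum_budget
1 | 130702
2 | 360826
4 | 197443
5 | 333428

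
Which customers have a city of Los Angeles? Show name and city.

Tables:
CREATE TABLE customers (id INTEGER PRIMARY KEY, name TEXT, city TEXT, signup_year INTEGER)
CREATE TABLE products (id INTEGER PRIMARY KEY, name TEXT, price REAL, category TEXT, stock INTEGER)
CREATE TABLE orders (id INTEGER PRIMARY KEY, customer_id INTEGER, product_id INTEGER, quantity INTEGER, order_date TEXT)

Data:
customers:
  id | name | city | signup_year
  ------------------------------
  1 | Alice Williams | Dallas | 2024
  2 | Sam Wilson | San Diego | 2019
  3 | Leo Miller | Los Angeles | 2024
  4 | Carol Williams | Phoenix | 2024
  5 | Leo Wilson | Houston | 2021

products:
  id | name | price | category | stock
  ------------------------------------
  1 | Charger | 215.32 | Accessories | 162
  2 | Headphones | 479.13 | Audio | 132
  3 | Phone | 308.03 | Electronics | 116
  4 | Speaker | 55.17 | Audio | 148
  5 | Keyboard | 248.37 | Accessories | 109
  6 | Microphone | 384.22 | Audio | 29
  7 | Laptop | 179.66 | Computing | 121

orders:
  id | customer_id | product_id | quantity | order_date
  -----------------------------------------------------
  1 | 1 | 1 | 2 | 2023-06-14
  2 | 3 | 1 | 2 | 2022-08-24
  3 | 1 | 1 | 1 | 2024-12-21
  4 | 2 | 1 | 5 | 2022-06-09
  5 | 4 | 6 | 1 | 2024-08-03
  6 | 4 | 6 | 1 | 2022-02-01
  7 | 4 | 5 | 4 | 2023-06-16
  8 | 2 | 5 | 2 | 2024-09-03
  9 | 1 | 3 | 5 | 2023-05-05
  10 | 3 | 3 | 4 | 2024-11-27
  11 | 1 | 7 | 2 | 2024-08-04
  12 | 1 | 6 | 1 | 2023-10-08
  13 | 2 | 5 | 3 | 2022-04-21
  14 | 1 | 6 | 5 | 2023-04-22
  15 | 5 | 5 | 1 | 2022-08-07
SELECT name, city FROM customers WHERE city = 'Los Angeles'

Execution result:
name | city
Leo Miller | Los Angeles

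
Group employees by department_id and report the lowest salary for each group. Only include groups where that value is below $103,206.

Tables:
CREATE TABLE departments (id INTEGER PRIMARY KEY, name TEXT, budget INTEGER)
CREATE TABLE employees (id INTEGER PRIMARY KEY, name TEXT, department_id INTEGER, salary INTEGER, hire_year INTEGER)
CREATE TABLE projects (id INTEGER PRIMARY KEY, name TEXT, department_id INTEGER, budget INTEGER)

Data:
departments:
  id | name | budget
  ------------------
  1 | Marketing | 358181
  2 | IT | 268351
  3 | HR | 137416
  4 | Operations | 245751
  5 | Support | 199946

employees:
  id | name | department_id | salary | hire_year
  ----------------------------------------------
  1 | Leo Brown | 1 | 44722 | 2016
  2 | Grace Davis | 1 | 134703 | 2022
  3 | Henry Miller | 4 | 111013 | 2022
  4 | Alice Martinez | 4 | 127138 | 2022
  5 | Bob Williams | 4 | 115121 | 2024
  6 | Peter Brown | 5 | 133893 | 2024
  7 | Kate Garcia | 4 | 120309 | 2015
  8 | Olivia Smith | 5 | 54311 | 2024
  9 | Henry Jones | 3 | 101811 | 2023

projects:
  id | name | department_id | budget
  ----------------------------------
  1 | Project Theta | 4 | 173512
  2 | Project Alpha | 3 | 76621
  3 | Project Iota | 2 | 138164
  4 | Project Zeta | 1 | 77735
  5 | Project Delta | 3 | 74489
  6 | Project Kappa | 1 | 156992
SELECT department_id, MIN(salary) AS min_salary FROM employees GROUP BY department_id HAVING MIN(salary) < 103206

Execution result:
department_id | min_salary
1 | 44722
3 | 101811
5 | 54311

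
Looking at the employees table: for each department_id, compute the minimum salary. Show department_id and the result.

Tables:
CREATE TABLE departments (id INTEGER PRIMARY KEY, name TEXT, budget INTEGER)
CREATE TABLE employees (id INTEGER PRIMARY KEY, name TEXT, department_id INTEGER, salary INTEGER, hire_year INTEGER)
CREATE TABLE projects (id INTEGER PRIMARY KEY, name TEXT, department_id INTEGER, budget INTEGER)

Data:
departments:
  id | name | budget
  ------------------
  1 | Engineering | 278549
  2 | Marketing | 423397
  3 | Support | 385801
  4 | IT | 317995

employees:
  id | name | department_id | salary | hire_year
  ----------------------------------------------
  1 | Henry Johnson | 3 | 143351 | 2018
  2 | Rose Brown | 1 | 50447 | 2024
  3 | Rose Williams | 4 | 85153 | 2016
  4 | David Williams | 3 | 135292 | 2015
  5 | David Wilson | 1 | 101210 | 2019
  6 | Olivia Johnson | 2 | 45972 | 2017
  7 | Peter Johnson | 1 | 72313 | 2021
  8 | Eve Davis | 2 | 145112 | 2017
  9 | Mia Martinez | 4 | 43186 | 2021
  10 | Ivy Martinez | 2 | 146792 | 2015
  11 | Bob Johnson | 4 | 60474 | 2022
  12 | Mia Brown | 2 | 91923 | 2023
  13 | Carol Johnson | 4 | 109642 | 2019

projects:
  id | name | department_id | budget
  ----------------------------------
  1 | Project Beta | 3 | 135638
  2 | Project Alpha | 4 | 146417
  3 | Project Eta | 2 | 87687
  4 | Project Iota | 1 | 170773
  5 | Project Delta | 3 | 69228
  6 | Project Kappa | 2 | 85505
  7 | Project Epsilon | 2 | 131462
SELECT department_id, MIN(salary) AS min_salary FROM employees GROUP BY department_id

Execution result:
department_id | min_salary
1 | 50447
2 | 45972
3 | 135292
4 | 43186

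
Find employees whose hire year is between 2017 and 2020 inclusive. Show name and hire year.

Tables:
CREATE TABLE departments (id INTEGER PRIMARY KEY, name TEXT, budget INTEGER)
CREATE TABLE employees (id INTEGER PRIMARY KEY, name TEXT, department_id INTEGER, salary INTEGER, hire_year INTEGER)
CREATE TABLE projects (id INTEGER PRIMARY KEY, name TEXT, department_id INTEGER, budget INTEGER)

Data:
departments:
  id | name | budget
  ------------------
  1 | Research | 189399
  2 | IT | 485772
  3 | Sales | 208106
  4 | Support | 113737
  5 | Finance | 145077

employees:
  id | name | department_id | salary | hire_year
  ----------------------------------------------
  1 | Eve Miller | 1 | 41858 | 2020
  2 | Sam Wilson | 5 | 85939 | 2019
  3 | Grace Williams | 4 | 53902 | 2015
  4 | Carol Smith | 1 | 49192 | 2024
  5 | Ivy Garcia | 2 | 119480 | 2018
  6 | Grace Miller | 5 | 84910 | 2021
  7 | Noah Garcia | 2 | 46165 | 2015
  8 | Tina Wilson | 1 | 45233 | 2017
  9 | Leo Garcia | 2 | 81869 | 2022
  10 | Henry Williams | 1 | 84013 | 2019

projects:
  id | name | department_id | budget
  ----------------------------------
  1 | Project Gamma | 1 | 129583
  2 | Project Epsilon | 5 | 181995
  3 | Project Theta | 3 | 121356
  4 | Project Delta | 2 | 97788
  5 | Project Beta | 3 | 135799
SELECT name, hire_year FROM employees WHERE hire_year BETWEEN 2017 AND 2020

Execution result:
name | hire_year
Eve Miller | 2020
Sam Wilson | 2019
Ivy Garcia | 2018
Tina Wilson | 2017
Henry Williams | 2019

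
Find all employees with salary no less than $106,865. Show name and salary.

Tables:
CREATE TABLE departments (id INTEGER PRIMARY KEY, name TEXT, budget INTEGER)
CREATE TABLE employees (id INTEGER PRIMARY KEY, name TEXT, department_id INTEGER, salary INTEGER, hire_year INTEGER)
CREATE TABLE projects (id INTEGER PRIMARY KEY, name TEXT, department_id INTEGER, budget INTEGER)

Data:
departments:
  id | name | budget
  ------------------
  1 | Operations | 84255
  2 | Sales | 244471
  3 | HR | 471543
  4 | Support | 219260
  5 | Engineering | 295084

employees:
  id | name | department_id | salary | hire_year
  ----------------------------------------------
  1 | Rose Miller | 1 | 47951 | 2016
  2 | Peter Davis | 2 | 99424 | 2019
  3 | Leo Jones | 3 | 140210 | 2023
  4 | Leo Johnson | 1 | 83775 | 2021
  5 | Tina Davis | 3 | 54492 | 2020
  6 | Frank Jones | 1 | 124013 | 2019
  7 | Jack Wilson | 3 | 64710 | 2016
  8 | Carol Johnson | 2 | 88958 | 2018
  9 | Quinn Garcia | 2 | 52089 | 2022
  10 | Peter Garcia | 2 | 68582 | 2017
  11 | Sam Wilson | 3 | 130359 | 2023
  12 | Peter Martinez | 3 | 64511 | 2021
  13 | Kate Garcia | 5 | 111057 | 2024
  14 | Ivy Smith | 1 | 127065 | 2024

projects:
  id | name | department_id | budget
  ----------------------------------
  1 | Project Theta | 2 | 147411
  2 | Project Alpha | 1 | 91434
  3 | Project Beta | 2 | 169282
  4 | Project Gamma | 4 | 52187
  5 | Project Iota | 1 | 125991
SELECT name, salary FROM employees WHERE salary >= 106865

Execution result:
name | salary
Leo Jones | 140210
Frank Jones | 124013
Sam Wilson | 130359
Kate Garcia | 111057
Ivy Smith | 127065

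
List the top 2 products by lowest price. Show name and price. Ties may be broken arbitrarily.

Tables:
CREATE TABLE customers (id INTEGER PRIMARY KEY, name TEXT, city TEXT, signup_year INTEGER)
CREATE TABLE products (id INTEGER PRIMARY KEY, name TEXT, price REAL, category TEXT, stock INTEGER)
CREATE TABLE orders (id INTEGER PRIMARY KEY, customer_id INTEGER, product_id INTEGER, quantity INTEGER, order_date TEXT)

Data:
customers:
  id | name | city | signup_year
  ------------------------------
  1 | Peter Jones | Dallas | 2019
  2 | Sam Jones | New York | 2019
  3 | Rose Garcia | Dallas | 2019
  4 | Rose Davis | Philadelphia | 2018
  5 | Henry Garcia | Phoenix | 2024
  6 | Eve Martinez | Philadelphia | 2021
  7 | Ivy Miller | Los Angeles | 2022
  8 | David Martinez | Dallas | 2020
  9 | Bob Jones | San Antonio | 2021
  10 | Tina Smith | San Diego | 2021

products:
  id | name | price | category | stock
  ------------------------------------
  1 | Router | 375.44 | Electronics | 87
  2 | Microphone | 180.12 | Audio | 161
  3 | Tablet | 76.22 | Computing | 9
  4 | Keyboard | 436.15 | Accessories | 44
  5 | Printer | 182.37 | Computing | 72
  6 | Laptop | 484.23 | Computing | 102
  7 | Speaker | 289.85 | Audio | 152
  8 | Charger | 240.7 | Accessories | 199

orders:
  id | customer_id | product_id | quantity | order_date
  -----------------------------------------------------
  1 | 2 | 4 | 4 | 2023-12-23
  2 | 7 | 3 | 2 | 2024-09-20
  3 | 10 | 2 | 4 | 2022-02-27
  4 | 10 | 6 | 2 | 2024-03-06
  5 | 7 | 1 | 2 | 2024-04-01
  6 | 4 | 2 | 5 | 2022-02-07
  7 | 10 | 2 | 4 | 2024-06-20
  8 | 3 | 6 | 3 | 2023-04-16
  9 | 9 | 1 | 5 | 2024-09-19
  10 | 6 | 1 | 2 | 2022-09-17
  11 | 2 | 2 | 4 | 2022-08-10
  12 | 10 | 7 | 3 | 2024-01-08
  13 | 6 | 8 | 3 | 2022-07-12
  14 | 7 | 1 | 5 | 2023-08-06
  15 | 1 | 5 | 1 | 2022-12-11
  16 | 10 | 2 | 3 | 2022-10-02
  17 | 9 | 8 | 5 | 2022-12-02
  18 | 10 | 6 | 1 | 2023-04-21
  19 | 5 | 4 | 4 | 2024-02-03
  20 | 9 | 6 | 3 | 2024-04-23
SELECT name, price FROM products ORDER BY price ASC LIMIT 2

Execution result:
name | price
Tablet | 76.22
Microphone | 180.12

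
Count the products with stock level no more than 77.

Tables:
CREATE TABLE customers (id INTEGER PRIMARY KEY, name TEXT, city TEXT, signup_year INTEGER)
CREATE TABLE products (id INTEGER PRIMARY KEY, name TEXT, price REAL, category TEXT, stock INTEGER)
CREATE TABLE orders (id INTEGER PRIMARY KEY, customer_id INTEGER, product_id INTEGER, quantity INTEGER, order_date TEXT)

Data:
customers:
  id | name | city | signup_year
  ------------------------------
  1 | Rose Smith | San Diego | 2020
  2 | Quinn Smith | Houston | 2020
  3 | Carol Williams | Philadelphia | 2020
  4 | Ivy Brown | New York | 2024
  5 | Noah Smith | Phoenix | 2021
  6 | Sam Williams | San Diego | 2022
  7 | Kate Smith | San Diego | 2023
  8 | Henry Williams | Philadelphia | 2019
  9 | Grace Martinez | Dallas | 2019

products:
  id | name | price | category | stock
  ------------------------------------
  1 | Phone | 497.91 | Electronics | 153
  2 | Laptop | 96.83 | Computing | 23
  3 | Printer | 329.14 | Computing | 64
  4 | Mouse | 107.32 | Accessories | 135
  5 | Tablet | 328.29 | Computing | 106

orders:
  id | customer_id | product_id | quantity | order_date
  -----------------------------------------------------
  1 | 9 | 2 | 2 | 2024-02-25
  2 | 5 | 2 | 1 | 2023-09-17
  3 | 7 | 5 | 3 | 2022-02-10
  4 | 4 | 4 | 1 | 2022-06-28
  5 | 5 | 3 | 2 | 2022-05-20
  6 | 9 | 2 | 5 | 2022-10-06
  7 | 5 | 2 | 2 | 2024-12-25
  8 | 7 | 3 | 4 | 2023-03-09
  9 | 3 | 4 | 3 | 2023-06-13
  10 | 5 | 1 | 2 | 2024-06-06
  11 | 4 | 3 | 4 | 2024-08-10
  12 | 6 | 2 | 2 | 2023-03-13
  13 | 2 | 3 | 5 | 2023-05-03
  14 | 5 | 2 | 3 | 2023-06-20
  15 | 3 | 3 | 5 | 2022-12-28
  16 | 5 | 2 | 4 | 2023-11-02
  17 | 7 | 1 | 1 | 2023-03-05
SELECT COUNT(*) FROM products WHERE stock <= 77

Execution result:
2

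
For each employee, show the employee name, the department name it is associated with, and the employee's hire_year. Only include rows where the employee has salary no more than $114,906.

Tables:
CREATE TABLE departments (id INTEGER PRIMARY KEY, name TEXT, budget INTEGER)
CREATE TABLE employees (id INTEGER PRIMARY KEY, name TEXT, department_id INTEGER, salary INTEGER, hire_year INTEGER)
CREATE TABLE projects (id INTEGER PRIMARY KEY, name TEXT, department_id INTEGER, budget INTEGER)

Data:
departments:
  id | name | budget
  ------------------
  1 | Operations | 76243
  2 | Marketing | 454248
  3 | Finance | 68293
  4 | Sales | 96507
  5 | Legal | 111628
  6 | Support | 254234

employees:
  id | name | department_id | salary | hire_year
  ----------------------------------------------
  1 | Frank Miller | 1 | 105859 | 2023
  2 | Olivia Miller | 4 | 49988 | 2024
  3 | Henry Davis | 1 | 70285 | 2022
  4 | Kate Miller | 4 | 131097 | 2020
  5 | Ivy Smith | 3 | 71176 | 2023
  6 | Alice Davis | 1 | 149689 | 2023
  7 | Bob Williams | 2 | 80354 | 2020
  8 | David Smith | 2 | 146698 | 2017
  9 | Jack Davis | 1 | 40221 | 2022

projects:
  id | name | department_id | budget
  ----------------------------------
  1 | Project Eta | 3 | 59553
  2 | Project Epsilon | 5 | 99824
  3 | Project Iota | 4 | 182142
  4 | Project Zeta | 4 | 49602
SELECT c.name, p.name AS department, c.hire_year FROM employees c JOIN departments p ON c.department_id = p.id WHERE c.salary <= 114906

Execution result:
name | department | hire_year
Frank Miller | Operations | 2023
Olivia Miller | Sales | 2024
Henry Davis | Operations | 2022
Ivy Smith | Finance | 2023
Bob Williams | Marketing | 2020
Jack Davis | Operations | 2022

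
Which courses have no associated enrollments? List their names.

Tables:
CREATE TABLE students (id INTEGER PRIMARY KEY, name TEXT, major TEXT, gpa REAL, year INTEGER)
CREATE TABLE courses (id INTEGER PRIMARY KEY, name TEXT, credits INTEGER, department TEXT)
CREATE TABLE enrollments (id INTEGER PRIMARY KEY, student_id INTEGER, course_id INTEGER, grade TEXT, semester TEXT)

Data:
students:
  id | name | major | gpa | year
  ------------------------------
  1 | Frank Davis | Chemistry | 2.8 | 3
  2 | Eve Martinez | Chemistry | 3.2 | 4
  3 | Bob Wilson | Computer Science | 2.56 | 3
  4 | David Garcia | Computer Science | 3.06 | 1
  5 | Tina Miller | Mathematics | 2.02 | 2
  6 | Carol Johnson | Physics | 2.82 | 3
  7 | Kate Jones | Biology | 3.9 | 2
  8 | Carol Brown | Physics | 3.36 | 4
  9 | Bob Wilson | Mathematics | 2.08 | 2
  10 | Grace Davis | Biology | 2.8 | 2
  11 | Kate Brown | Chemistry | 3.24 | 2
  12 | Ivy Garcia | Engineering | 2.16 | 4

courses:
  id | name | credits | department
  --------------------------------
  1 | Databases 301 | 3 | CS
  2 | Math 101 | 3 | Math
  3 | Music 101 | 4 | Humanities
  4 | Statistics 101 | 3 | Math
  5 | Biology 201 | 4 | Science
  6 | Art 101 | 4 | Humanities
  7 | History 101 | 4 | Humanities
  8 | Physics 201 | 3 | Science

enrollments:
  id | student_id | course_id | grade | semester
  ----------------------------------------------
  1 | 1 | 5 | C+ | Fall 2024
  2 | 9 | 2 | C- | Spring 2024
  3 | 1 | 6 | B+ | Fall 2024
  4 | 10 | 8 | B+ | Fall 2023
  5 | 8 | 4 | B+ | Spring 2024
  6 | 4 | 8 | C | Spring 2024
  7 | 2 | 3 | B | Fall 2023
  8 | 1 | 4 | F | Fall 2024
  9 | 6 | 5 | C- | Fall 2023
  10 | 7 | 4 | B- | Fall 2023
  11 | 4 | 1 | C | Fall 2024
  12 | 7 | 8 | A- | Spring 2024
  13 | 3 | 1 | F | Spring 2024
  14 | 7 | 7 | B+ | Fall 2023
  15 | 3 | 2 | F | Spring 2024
SELECT p.name FROM courses p LEFT JOIN enrollments c ON c.course_id = p.id WHERE c.id IS NULL

Execution result:
(no rows)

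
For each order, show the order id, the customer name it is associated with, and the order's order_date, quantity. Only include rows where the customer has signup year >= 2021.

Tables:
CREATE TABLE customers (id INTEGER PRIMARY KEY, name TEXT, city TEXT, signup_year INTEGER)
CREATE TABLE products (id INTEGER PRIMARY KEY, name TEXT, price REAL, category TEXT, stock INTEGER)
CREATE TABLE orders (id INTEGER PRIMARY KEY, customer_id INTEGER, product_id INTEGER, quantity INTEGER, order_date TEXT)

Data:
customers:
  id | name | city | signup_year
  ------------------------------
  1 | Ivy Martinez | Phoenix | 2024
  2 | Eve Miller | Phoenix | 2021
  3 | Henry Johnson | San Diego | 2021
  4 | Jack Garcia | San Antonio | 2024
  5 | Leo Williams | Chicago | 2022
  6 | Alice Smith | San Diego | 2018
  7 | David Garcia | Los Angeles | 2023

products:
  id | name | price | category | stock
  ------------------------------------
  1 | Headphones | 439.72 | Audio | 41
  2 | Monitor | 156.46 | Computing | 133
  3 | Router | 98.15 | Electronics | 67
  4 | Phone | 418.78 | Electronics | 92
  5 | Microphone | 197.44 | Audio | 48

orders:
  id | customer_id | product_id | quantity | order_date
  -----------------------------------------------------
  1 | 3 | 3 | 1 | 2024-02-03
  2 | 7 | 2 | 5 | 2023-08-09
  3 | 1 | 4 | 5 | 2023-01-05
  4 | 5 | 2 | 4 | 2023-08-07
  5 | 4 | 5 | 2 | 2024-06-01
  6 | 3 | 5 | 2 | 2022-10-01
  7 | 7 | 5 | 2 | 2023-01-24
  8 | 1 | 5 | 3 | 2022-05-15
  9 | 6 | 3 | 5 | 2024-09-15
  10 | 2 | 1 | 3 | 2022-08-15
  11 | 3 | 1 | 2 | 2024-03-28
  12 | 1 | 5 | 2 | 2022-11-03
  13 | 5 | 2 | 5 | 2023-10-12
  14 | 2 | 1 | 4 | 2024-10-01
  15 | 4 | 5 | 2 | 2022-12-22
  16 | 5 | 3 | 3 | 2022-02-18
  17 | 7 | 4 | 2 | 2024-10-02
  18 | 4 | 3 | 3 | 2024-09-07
SELECT c.id, p.name AS customer, c.order_date, c.quantity FROM orders c JOIN customers p ON c.customer_id = p.id WHERE p.signup_year >= 2021

Execution result:
id | customer | order_date | quantity
1 | Henry Johnson | 2024-02-03 | 1
2 | David Garcia | 2023-08-09 | 5
3 | Ivy Martinez | 2023-01-05 | 5
4 | Leo Williams | 2023-08-07 | 4
5 | Jack Garcia | 2024-06-01 | 2
6 | Henry Johnson | 2022-10-01 | 2
7 | David Garcia | 2023-01-24 | 2
8 | Ivy Martinez | 2022-05-15 | 3
10 | Eve Miller | 2022-08-15 | 3
11 | Henry Johnson | 2024-03-28 | 2
12 | Ivy Martinez | 2022-11-03 | 2
13 | Leo Williams | 2023-10-12 | 5
14 | Eve Miller | 2024-10-01 | 4
15 | Jack Garcia | 2022-12-22 | 2
16 | Leo Williams | 2022-02-18 | 3
17 | David Garcia | 2024-10-02 | 2
18 | Jack Garcia | 2024-09-07 | 3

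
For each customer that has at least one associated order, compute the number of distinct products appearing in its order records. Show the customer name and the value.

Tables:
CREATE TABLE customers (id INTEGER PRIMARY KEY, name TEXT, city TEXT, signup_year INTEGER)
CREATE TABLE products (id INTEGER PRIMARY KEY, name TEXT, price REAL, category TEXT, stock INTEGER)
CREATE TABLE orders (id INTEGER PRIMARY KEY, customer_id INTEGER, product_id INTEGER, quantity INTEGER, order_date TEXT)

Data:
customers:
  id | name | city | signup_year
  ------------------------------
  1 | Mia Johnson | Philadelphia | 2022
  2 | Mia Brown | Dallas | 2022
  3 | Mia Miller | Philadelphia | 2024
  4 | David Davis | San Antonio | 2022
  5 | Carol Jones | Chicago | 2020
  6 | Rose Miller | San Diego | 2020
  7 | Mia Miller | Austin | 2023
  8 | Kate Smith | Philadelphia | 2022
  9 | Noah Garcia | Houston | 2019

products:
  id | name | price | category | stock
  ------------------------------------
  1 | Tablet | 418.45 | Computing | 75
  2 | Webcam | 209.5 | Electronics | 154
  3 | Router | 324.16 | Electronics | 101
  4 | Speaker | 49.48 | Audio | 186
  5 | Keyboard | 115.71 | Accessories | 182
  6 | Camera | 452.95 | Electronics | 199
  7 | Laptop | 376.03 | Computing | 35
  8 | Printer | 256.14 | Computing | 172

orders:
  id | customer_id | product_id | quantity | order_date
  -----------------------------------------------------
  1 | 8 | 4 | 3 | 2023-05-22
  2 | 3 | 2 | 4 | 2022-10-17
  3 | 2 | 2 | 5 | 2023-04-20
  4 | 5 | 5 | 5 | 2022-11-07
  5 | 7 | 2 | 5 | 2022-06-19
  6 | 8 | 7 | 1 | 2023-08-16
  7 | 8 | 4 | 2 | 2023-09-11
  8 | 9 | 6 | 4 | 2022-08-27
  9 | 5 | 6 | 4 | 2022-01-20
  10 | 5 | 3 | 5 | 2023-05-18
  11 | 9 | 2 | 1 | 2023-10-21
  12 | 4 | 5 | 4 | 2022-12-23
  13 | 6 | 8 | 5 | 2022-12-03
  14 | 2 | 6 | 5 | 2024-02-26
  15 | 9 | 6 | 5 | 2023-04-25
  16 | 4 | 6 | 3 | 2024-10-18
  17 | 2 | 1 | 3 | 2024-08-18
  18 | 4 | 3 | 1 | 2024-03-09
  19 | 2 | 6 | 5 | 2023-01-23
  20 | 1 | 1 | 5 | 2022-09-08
SELECT p.name, COUNT(DISTINCT c.product_id) AS distinct_product_count FROM orders c JOIN customers p ON c.customer_id = p.id GROUP BY p.id, p.name

Execution result:
name | distinct_product_count
Mia Johnson | 1
Mia Brown | 3
Mia Miller | 1
David Davis | 3
Carol Jones | 3
Rose Miller | 1
Mia Miller | 1
Kate Smith | 2
Noah Garcia | 2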